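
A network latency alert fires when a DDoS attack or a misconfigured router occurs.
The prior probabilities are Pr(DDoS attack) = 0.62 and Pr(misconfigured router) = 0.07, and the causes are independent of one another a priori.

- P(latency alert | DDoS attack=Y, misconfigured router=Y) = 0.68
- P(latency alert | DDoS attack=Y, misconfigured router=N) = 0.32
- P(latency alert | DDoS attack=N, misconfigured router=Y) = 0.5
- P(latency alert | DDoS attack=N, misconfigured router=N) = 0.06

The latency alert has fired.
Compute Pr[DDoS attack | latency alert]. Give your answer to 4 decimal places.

Pr[DDoS attack | latency alert] ≈ 0.8612

P(latency alert) = 0.06*0.38*0.93 + 0.5*0.38*0.07 + 0.32*0.62*0.93 + 0.68*0.62*0.07 = 0.021204 + 0.013300 + 0.184512 + 0.029512 = 0.248528
The DDoS attack-present share is 0.184512 + 0.029512 = 0.214024.
P(DDoS attack | latency alert) = 0.214024 / 0.248528 ≈ 0.8612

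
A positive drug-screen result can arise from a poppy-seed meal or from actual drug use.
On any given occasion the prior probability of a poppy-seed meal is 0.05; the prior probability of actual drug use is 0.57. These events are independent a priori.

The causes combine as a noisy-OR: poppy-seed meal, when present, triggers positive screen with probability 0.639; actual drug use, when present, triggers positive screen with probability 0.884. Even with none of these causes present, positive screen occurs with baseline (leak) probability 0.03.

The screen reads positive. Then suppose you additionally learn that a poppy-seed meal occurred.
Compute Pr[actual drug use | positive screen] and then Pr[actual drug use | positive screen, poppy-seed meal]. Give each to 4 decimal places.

Pr[actual drug use | positive screen] ≈ 0.9509; Pr[actual drug use | positive screen, poppy-seed meal] ≈ 0.6618

Under noisy-OR, P(positive screen | causes) = 1 − (1−0.03)·∏(1−qᵢ) over the active causes.
P(positive screen) = 0.03·0.95·0.43 + 0.88748·0.95·0.57 + 0.64983·0.05·0.43 + 0.95938·0.05·0.57 = 0.012255 + 0.480570 + 0.013971 + 0.027342 = 0.534138
The actual drug use-present share is 0.480570 + 0.027342 = 0.507912.
Hence the posterior is 0.507912/0.534138 ≈ 0.9509.

With the extra evidence:
For the numerator, keep only actual drug use=true terms: 0.95938×0.57 = 0.546847
Denominator P(positive screen | poppy-seed meal): 0.64983×0.43 + 0.95938×0.57 = 0.826274
P(actual drug use | positive screen, poppy-seed meal) = 0.546847/0.826274 ≈ 0.6618
Conditioning on poppy-seed meal lowers the posterior on actual drug use: the classic explaining-away effect in a common-effect structure.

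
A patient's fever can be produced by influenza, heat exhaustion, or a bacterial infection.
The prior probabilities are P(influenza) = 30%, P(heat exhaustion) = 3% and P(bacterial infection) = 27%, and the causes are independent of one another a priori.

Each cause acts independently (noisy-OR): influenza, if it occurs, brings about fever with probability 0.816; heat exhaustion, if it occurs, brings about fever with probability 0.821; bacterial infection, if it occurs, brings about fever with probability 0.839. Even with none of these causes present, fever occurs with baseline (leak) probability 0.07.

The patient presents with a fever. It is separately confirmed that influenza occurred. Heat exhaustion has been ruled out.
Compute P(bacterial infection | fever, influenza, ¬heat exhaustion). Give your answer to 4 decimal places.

Under noisy-OR, P(fever | causes) = 1 − (1−0.07)·∏(1−qᵢ) over the active causes.
Enumerate both values of bacterial infection and weight by the priors:
  P(fever | influenza, ¬heat exhaustion) = 0.82888·0.73 + 0.97245·0.27
        = 0.605082 + 0.262562 = 0.867644
The terms with bacterial infection present sum to 0.262562, so
  P(bacterial infection | fever, influenza, ¬heat exhaustion) = 0.262562 / 0.867644 ≈ 0.3026

P(bacterial infection | fever, influenza, ¬heat exhaustion) ≈ 0.3026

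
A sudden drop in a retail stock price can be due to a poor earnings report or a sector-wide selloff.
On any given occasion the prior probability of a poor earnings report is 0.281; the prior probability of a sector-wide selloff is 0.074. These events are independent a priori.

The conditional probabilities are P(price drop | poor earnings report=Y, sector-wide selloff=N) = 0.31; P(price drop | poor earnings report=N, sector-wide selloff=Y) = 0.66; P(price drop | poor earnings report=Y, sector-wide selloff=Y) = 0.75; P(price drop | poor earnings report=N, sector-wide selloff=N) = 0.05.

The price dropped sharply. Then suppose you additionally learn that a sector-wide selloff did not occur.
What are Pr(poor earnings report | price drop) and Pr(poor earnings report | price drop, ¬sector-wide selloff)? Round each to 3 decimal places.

Pr(poor earnings report | price drop) ≈ 0.585; Pr(poor earnings report | price drop, ¬sector-wide selloff) ≈ 0.708

P(price drop) = 0.05*0.719*0.926 + 0.66*0.719*0.074 + 0.31*0.281*0.926 + 0.75*0.281*0.074 = 0.033290 + 0.035116 + 0.080664 + 0.015595 = 0.164665
The poor earnings report-present share is 0.080664 + 0.015595 = 0.096259.
Hence the posterior is 0.096259/0.164665 ≈ 0.585.

Now condition on the additional information:
By total probability over both values of poor earnings report:
  P(price drop | ¬sector-wide selloff) = 0.05*0.719 + 0.31*0.281
        = 0.035950 + 0.087110 = 0.123060
The terms with poor earnings report present sum to 0.087110, so
  P(poor earnings report | price drop, ¬sector-wide selloff) = 0.087110 / 0.123060 ≈ 0.708
With sector-wide selloff excluded, poor earnings report must carry more of the explanatory weight for the price drop.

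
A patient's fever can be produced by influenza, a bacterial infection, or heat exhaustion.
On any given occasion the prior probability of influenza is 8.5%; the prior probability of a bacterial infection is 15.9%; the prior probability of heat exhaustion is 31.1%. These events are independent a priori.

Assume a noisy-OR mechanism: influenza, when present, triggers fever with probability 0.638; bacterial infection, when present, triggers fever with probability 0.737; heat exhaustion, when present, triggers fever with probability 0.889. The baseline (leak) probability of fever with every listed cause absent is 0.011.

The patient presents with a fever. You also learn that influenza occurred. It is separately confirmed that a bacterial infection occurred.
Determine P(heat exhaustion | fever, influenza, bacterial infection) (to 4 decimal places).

P(heat exhaustion | fever, influenza, bacterial infection) ≈ 0.3302

Under noisy-OR, P(fever | causes) = 1 − (1−0.011)·∏(1−qᵢ) over the active causes.
Weight on heat exhaustion=true, given the evidence: 0.989548×0.311 = 0.307749
Denominator P(fever | influenza, bacterial infection): 0.905841×0.689 + 0.989548×0.311 = 0.931873
P(heat exhaustion | fever, influenza, bacterial infection) = 0.307749/0.931873 ≈ 0.3302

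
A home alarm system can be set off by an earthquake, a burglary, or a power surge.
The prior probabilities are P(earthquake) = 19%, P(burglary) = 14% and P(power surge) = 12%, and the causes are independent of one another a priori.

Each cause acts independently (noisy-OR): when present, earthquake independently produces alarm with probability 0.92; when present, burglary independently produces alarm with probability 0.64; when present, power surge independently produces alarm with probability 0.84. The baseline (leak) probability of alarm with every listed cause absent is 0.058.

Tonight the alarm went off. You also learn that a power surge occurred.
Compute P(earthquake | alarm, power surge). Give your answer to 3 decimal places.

P(earthquake | alarm, power surge) ≈ 0.212

Under noisy-OR, P(alarm | causes) = 1 − (1−0.058)·∏(1−qᵢ) over the active causes.
For the numerator, keep only earthquake=true terms: 0.161430 + 0.026485 = 0.187915
Normalizer over all consistent configurations: 0.84928×0.81×0.86 + 0.945741×0.81×0.14 + 0.987942×0.19×0.86 + 0.995659×0.19×0.14 = 0.886770
Posterior = 0.187915 / 0.886770 ≈ 0.212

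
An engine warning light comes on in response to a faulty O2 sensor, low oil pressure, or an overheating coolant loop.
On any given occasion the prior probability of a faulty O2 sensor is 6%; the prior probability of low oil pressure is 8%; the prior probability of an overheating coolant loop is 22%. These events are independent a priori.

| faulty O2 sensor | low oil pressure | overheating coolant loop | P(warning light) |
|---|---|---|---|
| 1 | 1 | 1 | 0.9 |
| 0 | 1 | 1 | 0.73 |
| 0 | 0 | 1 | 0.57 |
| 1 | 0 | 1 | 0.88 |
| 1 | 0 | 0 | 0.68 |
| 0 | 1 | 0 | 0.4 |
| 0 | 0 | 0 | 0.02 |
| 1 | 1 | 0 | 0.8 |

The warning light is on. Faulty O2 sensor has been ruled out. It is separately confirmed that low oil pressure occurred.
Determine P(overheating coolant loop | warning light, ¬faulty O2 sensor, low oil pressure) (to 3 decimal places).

P(overheating coolant loop | warning light, ¬faulty O2 sensor, low oil pressure) ≈ 0.340

By total probability over both values of overheating coolant loop:
  P(warning light | ¬faulty O2 sensor, low oil pressure) = 0.4*0.78 + 0.73*0.22
        = 0.312000 + 0.160600 = 0.472600
Keeping only the overheating coolant loop-present terms gives 0.160600, so
  P(overheating coolant loop | warning light, ¬faulty O2 sensor, low oil pressure) = 0.160600 / 0.472600 ≈ 0.340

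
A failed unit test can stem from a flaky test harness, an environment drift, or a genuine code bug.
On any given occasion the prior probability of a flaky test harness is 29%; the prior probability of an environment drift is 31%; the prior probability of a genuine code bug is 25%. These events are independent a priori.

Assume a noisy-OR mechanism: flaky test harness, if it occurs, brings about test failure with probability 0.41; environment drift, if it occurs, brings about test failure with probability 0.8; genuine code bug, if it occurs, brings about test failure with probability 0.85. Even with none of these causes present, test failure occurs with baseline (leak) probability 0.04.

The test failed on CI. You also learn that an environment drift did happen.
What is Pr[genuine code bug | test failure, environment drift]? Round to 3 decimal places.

Under noisy-OR, P(test failure | causes) = 1 − (1−0.04)·∏(1−qᵢ) over the active causes.
Weight on genuine code bug=true, given the evidence: 0.172388 + 0.071268 = 0.243656
Normalizer over all consistent configurations: 0.808*0.71*0.75 + 0.9712*0.71*0.25 + 0.88672*0.29*0.75 + 0.983008*0.29*0.25 = 0.866778
P(genuine code bug | test failure, environment drift) = 0.243656/0.866778 ≈ 0.281

Pr[genuine code bug | test failure, environment drift] ≈ 0.281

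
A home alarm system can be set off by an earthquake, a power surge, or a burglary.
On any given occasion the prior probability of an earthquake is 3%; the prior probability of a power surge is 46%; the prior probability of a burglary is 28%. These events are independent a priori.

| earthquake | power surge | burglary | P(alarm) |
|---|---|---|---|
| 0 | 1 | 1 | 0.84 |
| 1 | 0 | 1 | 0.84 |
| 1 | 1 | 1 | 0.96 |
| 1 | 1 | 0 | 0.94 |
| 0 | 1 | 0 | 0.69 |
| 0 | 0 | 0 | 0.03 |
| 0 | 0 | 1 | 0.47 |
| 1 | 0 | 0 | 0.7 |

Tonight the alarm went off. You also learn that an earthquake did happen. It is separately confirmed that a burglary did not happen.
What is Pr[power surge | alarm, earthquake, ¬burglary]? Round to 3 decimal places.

Pr[power surge | alarm, earthquake, ¬burglary] ≈ 0.534

P(alarm | earthquake, ¬burglary) = 0.7*0.54 + 0.94*0.46 = 0.378000 + 0.432400 = 0.810400
Restricting to configurations with power surge present: 0.94*0.46 = 0.432400.
So P(power surge | alarm, earthquake, ¬burglary) = 0.432400/0.810400 ≈ 0.534.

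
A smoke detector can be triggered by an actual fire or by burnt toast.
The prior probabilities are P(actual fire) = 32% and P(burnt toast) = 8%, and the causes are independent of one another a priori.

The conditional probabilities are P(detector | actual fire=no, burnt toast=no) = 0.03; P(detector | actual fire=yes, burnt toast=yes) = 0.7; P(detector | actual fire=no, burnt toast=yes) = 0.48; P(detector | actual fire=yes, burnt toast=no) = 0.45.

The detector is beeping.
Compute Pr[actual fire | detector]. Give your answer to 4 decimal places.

Enumerate the 4 (actual fire, burnt toast) configurations and weight by the priors:
  P(detector) = 0.03×0.68×0.92 + 0.48×0.68×0.08 + 0.45×0.32×0.92 + 0.7×0.32×0.08
        = 0.018768 + 0.026112 + 0.132480 + 0.017920 = 0.195280
The terms with actual fire present sum to 0.150400, so
  P(actual fire | detector) = 0.150400 / 0.195280 ≈ 0.7702

Pr[actual fire | detector] ≈ 0.7702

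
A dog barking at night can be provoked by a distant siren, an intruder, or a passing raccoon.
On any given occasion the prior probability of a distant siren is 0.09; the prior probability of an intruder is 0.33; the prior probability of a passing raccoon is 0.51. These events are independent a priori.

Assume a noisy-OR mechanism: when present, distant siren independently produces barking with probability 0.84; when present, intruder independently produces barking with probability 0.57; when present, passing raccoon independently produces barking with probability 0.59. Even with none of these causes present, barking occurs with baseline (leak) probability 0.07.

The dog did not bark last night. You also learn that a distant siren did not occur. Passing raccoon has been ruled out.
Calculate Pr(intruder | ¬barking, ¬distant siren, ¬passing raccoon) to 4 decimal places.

Pr(intruder | ¬barking, ¬distant siren, ¬passing raccoon) ≈ 0.1748

Under noisy-OR, P(barking | causes) = 1 − (1−0.07)·∏(1−qᵢ) over the active causes.
P(¬barking | ¬distant siren, ¬passing raccoon) = 0.93×0.67 + 0.3999×0.33 = 0.623100 + 0.131967 = 0.755067
Of this, 0.131967 comes from 0.3999×0.33 (the intruder=true cases).
So P(intruder | ¬barking, ¬distant siren, ¬passing raccoon) = 0.131967/0.755067 ≈ 0.1748.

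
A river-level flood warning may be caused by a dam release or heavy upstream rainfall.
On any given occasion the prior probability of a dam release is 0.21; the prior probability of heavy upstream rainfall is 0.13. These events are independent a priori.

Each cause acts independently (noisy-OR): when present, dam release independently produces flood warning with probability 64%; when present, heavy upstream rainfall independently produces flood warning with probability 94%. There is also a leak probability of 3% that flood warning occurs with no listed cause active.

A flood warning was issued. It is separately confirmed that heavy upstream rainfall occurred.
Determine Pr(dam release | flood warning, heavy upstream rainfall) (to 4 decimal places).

Under noisy-OR, P(flood warning | causes) = 1 − (1−0.03)·∏(1−qᵢ) over the active causes.
P(flood warning | heavy upstream rainfall) = 0.9418*0.79 + 0.979048*0.21 = 0.744022 + 0.205600 = 0.949622
Of this, 0.205600 comes from 0.979048*0.21 (the dam release=true cases).
P(dam release | flood warning, heavy upstream rainfall) = 0.205600 / 0.949622 ≈ 0.2165

Pr(dam release | flood warning, heavy upstream rainfall) ≈ 0.2165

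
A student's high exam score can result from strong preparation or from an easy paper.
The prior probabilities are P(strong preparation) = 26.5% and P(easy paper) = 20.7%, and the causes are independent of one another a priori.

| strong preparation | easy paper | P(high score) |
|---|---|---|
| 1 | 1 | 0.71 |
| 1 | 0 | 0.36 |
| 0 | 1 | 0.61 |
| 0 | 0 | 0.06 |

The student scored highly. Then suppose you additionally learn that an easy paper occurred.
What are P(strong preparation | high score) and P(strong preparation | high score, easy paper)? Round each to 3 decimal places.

Enumerate the 4 (strong preparation, easy paper) configurations and weight by the priors:
  P(high score) = 0.06×0.735×0.793 + 0.61×0.735×0.207 + 0.36×0.265×0.793 + 0.71×0.265×0.207
        = 0.034971 + 0.092808 + 0.075652 + 0.038947 = 0.242378
Keeping only the strong preparation-present terms gives 0.114599, so
  P(strong preparation | high score) = 0.114599 / 0.242378 ≈ 0.473

Now condition on the additional information:
P(high score | easy paper) = 0.61*0.735 + 0.71*0.265 = 0.448350 + 0.188150 = 0.636500
Restricting to configurations with strong preparation present: 0.71*0.265 = 0.188150.
Hence the posterior is 0.188150/0.636500 ≈ 0.296.

P(strong preparation | high score) ≈ 0.473; P(strong preparation | high score, easy paper) ≈ 0.296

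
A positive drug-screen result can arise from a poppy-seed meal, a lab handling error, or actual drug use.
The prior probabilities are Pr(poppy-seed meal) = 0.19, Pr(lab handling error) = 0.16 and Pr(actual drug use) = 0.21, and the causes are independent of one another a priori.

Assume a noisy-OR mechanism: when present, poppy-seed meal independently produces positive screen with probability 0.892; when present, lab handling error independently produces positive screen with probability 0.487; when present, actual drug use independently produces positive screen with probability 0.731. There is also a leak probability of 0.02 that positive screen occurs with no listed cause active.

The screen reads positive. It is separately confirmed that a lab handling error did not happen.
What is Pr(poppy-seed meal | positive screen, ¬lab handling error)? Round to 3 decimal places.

Pr(poppy-seed meal | positive screen, ¬lab handling error) ≈ 0.556

Under noisy-OR, P(positive screen | causes) = 1 − (1−0.02)·∏(1−qᵢ) over the active causes.
Numerator (weight on configurations with poppy-seed meal): 0.134213 + 0.038764 = 0.172977
Denominator P(positive screen | ¬lab handling error): 0.02×0.81×0.79 + 0.73638×0.81×0.21 + 0.89416×0.19×0.79 + 0.971529×0.19×0.21 = 0.311033
Posterior = 0.172977 / 0.311033 ≈ 0.556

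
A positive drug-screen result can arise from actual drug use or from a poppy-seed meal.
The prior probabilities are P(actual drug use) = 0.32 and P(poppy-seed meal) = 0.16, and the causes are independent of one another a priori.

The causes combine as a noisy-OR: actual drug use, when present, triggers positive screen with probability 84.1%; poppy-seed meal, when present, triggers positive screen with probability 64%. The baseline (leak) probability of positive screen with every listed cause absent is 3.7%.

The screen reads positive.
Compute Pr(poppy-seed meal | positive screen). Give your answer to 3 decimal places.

Under noisy-OR, P(positive screen | causes) = 1 − (1−0.037)·∏(1−qᵢ) over the active causes.
Enumerate the 4 (actual drug use, poppy-seed meal) configurations and weight by the priors:
  P(positive screen) = 0.037*0.68*0.84 + 0.65332*0.68*0.16 + 0.846883*0.32*0.84 + 0.944878*0.32*0.16
        = 0.021134 + 0.071081 + 0.227642 + 0.048378 = 0.368235
The terms with poppy-seed meal present sum to 0.119459, so
  P(poppy-seed meal | positive screen) = 0.119459 / 0.368235 ≈ 0.324

Pr(poppy-seed meal | positive screen) ≈ 0.324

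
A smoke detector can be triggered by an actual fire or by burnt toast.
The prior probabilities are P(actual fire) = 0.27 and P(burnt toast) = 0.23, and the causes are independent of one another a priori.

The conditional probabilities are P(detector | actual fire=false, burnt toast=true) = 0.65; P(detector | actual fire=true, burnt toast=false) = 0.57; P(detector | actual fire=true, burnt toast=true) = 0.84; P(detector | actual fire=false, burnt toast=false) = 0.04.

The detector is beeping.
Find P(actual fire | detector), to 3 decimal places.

P(actual fire | detector) ≈ 0.565

P(detector) = 0.04·0.73·0.77 + 0.65·0.73·0.23 + 0.57·0.27·0.77 + 0.84·0.27·0.23 = 0.022484 + 0.109135 + 0.118503 + 0.052164 = 0.302286
Of this, 0.170667 comes from 0.118503 + 0.052164 (the actual fire=true cases).
So P(actual fire | detector) = 0.170667/0.302286 ≈ 0.565.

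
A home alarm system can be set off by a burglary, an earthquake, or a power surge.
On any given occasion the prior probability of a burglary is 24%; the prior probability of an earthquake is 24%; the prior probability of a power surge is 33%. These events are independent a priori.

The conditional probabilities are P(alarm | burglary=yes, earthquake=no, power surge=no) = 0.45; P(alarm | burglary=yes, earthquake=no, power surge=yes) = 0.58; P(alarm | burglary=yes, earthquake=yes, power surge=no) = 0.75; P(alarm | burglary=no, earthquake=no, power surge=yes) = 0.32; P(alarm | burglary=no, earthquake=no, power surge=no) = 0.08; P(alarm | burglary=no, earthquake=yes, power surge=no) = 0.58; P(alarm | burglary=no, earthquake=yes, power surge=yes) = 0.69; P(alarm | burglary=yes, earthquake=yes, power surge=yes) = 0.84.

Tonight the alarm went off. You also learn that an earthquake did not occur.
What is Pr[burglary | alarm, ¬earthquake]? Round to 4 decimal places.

Numerator (weight on configurations with burglary): 0.072360 + 0.045936 = 0.118296
Normalizer over all consistent configurations: 0.08*0.76*0.67 + 0.32*0.76*0.33 + 0.45*0.24*0.67 + 0.58*0.24*0.33 = 0.239288
Posterior = 0.118296 / 0.239288 ≈ 0.4944

Pr[burglary | alarm, ¬earthquake] ≈ 0.4944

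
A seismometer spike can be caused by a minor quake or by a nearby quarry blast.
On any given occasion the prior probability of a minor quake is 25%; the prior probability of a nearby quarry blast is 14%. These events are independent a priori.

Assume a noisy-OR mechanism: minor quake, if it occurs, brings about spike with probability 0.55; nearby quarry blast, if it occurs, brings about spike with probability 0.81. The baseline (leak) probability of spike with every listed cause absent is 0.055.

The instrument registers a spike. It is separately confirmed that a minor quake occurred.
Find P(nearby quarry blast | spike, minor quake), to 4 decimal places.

Under noisy-OR, P(spike | causes) = 1 − (1−0.055)·∏(1−qᵢ) over the active causes.
P(spike | minor quake) = 0.57475×0.86 + 0.919203×0.14 = 0.494285 + 0.128688 = 0.622973
Of this, 0.128688 comes from 0.919203×0.14 (the nearby quarry blast=true cases).
Hence the posterior is 0.128688/0.622973 ≈ 0.2066.

P(nearby quarry blast | spike, minor quake) ≈ 0.2066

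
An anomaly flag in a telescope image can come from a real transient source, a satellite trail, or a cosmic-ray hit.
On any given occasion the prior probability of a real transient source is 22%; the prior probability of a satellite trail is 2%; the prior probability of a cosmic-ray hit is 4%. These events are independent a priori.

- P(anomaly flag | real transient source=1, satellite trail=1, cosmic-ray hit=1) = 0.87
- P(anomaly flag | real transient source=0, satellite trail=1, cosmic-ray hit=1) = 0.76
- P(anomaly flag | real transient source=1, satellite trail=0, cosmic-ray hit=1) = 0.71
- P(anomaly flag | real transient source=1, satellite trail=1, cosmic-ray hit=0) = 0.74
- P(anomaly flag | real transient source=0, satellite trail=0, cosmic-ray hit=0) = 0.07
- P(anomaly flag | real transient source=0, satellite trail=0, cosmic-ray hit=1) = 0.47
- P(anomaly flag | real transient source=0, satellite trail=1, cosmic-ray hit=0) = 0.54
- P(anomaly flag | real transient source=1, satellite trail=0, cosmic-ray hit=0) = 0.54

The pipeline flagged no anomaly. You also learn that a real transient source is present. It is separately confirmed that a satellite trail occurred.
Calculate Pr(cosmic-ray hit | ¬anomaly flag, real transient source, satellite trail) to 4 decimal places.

Pr(cosmic-ray hit | ¬anomaly flag, real transient source, satellite trail) ≈ 0.0204

By total probability over both values of cosmic-ray hit:
  P(¬anomaly flag | real transient source, satellite trail) = 0.26*0.96 + 0.13*0.04
        = 0.249600 + 0.005200 = 0.254800
Configurations with cosmic-ray hit contribute 0.005200, so
  P(cosmic-ray hit | ¬anomaly flag, real transient source, satellite trail) = 0.005200 / 0.254800 ≈ 0.0204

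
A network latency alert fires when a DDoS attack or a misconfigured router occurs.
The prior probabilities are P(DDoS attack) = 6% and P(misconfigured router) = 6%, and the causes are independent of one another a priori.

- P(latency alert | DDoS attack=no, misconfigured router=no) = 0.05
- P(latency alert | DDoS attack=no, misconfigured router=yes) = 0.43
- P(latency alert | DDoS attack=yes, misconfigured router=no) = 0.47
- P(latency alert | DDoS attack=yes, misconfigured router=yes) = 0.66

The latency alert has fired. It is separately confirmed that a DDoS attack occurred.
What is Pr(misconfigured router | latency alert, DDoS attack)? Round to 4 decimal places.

For the numerator, keep only misconfigured router=true terms: 0.66*0.06 = 0.039600
Denominator P(latency alert | DDoS attack): 0.47*0.94 + 0.66*0.06 = 0.481400
Posterior = 0.039600 / 0.481400 ≈ 0.0823

Pr(misconfigured router | latency alert, DDoS attack) ≈ 0.0823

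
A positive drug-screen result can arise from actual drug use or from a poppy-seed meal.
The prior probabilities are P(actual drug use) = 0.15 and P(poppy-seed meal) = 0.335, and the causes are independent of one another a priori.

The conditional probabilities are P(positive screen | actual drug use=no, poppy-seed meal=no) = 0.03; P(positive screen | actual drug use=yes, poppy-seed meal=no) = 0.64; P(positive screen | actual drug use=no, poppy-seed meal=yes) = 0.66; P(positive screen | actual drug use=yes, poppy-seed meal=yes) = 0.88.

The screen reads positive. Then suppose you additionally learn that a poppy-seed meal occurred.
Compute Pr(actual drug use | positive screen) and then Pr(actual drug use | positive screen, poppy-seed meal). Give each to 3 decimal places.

Pr(actual drug use | positive screen) ≈ 0.345; Pr(actual drug use | positive screen, poppy-seed meal) ≈ 0.190

Enumerate the 4 (actual drug use, poppy-seed meal) configurations and weight by the priors:
  P(positive screen) = 0.03×0.85×0.665 + 0.66×0.85×0.335 + 0.64×0.15×0.665 + 0.88×0.15×0.335
        = 0.016958 + 0.187935 + 0.063840 + 0.044220 = 0.312953
Keeping only the actual drug use-present terms gives 0.108060, so
  P(actual drug use | positive screen) = 0.108060 / 0.312953 ≈ 0.345

Now also conditioning on poppy-seed meal=true:
Numerator (weight on configurations with actual drug use): 0.88×0.15 = 0.132000
Denominator P(positive screen | poppy-seed meal): 0.66×0.85 + 0.88×0.15 = 0.693000
P(actual drug use | positive screen, poppy-seed meal) = 0.132000/0.693000 ≈ 0.190
Conditioning on poppy-seed meal lowers the posterior on actual drug use: the classic explaining-away effect in a common-effect structure.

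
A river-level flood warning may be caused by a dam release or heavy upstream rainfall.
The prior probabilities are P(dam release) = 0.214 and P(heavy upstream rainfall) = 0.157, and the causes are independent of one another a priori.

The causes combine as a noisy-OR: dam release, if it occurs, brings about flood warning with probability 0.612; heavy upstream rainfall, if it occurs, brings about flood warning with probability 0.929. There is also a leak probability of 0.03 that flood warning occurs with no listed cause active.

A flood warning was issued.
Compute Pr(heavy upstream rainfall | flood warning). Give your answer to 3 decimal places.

Under noisy-OR, P(flood warning | causes) = 1 − (1−0.03)·∏(1−qᵢ) over the active causes.
Sum P(flood warning|·) weighted by the priors over the 4 (dam release, heavy upstream rainfall) configurations:
  P(flood warning) = 0.03×0.786×0.843 + 0.93113×0.786×0.157 + 0.62364×0.214×0.843 + 0.973278×0.214×0.157
        = 0.019878 + 0.114903 + 0.112506 + 0.032700 = 0.279987
Configurations with heavy upstream rainfall contribute 0.147603, so
  P(heavy upstream rainfall | flood warning) = 0.147603 / 0.279987 ≈ 0.527

Pr(heavy upstream rainfall | flood warning) ≈ 0.527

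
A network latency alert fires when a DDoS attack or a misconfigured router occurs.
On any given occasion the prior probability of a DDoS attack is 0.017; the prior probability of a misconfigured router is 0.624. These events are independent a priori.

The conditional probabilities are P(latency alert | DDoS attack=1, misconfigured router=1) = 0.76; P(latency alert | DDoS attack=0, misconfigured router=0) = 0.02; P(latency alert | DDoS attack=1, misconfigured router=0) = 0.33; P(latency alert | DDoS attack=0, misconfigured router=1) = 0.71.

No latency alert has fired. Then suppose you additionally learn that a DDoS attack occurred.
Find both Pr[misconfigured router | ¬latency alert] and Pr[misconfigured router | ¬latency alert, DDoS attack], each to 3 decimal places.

Weight on misconfigured router=true, given the evidence: 0.177884 + 0.002546 = 0.180430
Denominator P(¬latency alert): 0.98*0.983*0.376 + 0.29*0.983*0.624 + 0.67*0.017*0.376 + 0.24*0.017*0.624 = 0.546929
Posterior = 0.180430 / 0.546929 ≈ 0.330

Now also conditioning on DDoS attack=true:
Sum P(¬latency alert|·) weighted by the priors over both values of misconfigured router:
  P(¬latency alert | DDoS attack) = 0.67·0.376 + 0.24·0.624
        = 0.251920 + 0.149760 = 0.401680
The terms with misconfigured router present sum to 0.149760, so
  P(misconfigured router | ¬latency alert, DDoS attack) = 0.149760 / 0.401680 ≈ 0.373

Pr[misconfigured router | ¬latency alert] ≈ 0.330; Pr[misconfigured router | ¬latency alert, DDoS attack] ≈ 0.373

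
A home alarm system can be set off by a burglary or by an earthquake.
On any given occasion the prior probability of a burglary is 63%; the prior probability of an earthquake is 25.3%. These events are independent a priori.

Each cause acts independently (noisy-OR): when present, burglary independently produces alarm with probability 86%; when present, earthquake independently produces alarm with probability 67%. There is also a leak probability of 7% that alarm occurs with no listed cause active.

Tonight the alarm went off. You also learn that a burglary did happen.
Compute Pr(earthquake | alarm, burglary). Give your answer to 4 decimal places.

Pr(earthquake | alarm, burglary) ≈ 0.2715

Under noisy-OR, P(alarm | causes) = 1 − (1−0.07)·∏(1−qᵢ) over the active causes.
P(alarm | burglary) = 0.8698·0.747 + 0.957034·0.253 = 0.649741 + 0.242130 = 0.891871
Restricting to configurations with earthquake present: 0.957034·0.253 = 0.242130.
P(earthquake | alarm, burglary) = 0.242130 / 0.891871 ≈ 0.2715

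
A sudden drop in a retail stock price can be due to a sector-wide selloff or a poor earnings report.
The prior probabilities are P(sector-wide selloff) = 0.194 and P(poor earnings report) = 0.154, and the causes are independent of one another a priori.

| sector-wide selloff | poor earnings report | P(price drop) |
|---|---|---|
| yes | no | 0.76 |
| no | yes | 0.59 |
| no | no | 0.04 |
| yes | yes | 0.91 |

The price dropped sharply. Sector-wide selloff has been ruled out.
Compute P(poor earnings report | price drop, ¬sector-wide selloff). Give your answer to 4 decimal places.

P(poor earnings report | price drop, ¬sector-wide selloff) ≈ 0.7286

P(price drop | ¬sector-wide selloff) = 0.04*0.846 + 0.59*0.154 = 0.033840 + 0.090860 = 0.124700
The poor earnings report-present share is 0.59*0.154 = 0.090860.
P(poor earnings report | price drop, ¬sector-wide selloff) = 0.090860 / 0.124700 ≈ 0.7286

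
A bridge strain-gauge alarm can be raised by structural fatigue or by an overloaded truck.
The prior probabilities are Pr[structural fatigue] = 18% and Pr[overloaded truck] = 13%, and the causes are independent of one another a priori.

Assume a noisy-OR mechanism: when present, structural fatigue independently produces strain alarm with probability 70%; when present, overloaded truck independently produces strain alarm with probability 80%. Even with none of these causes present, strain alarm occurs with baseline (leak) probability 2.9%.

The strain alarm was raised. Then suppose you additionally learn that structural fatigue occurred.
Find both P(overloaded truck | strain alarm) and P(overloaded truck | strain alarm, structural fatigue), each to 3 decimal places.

P(overloaded truck | strain alarm) ≈ 0.450; P(overloaded truck | strain alarm, structural fatigue) ≈ 0.166

Under noisy-OR, P(strain alarm | causes) = 1 − (1−0.029)·∏(1−qᵢ) over the active causes.
Enumerate the 4 (structural fatigue, overloaded truck) configurations and weight by the priors:
  P(strain alarm) = 0.029·0.82·0.87 + 0.8058·0.82·0.13 + 0.7087·0.18·0.87 + 0.94174·0.18·0.13
        = 0.020689 + 0.085898 + 0.110982 + 0.022037 = 0.239606
Keeping only the overloaded truck-present terms gives 0.107935, so
  P(overloaded truck | strain alarm) = 0.107935 / 0.239606 ≈ 0.450

Now condition on the additional information:
By total probability over both values of overloaded truck:
  P(strain alarm | structural fatigue) = 0.7087×0.87 + 0.94174×0.13
        = 0.616569 + 0.122426 = 0.738995
Keeping only the overloaded truck-present terms gives 0.122426, so
  P(overloaded truck | strain alarm, structural fatigue) = 0.122426 / 0.738995 ≈ 0.166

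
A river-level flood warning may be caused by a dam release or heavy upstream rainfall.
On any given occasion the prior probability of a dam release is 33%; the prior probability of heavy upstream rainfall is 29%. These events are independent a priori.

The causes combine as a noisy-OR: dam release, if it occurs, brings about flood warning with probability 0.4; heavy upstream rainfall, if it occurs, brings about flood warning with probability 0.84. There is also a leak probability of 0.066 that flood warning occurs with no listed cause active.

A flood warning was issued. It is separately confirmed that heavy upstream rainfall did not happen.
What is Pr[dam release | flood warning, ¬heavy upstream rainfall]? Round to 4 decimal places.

Pr[dam release | flood warning, ¬heavy upstream rainfall] ≈ 0.7664

Under noisy-OR, P(flood warning | causes) = 1 − (1−0.066)·∏(1−qᵢ) over the active causes.
Weight on dam release=true, given the evidence: 0.4396·0.33 = 0.145068
Denominator P(flood warning | ¬heavy upstream rainfall): 0.066·0.67 + 0.4396·0.33 = 0.189288
P(dam release | flood warning, ¬heavy upstream rainfall) = 0.145068/0.189288 ≈ 0.7664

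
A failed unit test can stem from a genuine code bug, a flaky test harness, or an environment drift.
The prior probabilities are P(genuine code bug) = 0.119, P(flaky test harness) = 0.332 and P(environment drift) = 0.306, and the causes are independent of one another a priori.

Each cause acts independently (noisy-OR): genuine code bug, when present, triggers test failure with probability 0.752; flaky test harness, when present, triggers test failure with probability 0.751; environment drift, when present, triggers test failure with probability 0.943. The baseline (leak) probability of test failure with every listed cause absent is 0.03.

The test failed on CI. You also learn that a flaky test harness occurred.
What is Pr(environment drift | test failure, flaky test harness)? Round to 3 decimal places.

Pr(environment drift | test failure, flaky test harness) ≈ 0.358

Under noisy-OR, P(test failure | causes) = 1 − (1−0.03)·∏(1−qᵢ) over the active causes.
P(test failure | flaky test harness) = 0.75847×0.881×0.694 + 0.986233×0.881×0.306 + 0.940101×0.119×0.694 + 0.996586×0.119×0.306 = 0.463739 + 0.265875 + 0.077639 + 0.036290 = 0.843543
The environment drift-present share is 0.265875 + 0.036290 = 0.302165.
So P(environment drift | test failure, flaky test harness) = 0.302165/0.843543 ≈ 0.358.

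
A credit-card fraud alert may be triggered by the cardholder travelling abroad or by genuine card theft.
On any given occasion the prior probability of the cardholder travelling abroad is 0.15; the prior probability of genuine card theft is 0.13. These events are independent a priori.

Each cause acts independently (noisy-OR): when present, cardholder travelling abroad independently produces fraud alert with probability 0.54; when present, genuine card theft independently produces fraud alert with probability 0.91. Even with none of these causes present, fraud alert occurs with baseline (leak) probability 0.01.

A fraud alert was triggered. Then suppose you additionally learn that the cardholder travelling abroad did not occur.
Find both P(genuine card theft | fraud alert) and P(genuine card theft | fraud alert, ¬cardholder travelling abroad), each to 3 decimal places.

Under noisy-OR, P(fraud alert | causes) = 1 − (1−0.01)·∏(1−qᵢ) over the active causes.
P(fraud alert) = 0.01·0.85·0.87 + 0.9109·0.85·0.13 + 0.5446·0.15·0.87 + 0.959014·0.15·0.13 = 0.007395 + 0.100654 + 0.071070 + 0.018701 = 0.197820
Restricting to configurations with genuine card theft present: 0.100654 + 0.018701 = 0.119355.
P(genuine card theft | fraud alert) = 0.119355 / 0.197820 ≈ 0.603

Now also conditioning on cardholder travelling abroad≠true:
Weight on genuine card theft=true, given the evidence: 0.9109*0.13 = 0.118417
The normalizing constant is 0.01*0.87 + 0.9109*0.13 = 0.127117
Posterior = 0.118417 / 0.127117 ≈ 0.932
Ruling out cardholder travelling abroad raises the posterior on genuine card theft — the flip side of explaining away.

P(genuine card theft | fraud alert) ≈ 0.603; P(genuine card theft | fraud alert, ¬cardholder travelling abroad) ≈ 0.932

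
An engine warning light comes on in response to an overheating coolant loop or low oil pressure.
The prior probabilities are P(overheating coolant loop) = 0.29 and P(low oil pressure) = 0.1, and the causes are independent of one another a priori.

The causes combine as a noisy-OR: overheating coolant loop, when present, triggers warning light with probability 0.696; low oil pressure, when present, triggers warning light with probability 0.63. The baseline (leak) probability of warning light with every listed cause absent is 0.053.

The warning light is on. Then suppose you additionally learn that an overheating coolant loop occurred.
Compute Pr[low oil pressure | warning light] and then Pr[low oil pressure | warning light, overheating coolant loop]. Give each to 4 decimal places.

Pr[low oil pressure | warning light] ≈ 0.2469; Pr[low oil pressure | warning light, overheating coolant loop] ≈ 0.1224

Under noisy-OR, P(warning light | causes) = 1 − (1−0.053)·∏(1−qᵢ) over the active causes.
Numerator (weight on configurations with low oil pressure): 0.046122 + 0.025911 = 0.072033
Denominator P(warning light): 0.053×0.71×0.9 + 0.64961×0.71×0.1 + 0.712112×0.29×0.9 + 0.893481×0.29×0.1 = 0.291761
Posterior = 0.072033 / 0.291761 ≈ 0.2469

With the extra evidence:
By total probability over both values of low oil pressure:
  P(warning light | overheating coolant loop) = 0.712112·0.9 + 0.893481·0.1
        = 0.640901 + 0.089348 = 0.730249
Configurations with low oil pressure contribute 0.089348, so
  P(low oil pressure | warning light, overheating coolant loop) = 0.089348 / 0.730249 ≈ 0.1224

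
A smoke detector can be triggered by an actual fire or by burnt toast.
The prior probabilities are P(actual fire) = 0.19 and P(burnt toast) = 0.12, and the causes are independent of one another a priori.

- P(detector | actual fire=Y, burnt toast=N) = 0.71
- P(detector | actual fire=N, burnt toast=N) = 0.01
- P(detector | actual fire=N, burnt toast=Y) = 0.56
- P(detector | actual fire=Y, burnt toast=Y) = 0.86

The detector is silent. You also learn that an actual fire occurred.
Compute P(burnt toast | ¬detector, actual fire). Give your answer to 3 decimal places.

P(burnt toast | ¬detector, actual fire) ≈ 0.062

P(¬detector | actual fire) = 0.29*0.88 + 0.14*0.12 = 0.255200 + 0.016800 = 0.272000
Of this, 0.016800 comes from 0.14*0.12 (the burnt toast=true cases).
So P(burnt toast | ¬detector, actual fire) = 0.016800/0.272000 ≈ 0.062.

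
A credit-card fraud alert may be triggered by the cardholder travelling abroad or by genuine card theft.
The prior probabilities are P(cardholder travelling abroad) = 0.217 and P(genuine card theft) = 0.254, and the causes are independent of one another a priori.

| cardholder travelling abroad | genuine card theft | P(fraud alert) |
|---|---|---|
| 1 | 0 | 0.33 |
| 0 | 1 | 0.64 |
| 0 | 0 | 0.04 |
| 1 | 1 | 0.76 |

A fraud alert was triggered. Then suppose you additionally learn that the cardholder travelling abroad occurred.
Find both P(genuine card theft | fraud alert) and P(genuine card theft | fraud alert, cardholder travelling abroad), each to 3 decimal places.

By total probability over the 4 (cardholder travelling abroad, genuine card theft) configurations:
  P(fraud alert) = 0.04·0.783·0.746 + 0.64·0.783·0.254 + 0.33·0.217·0.746 + 0.76·0.217·0.254
        = 0.023365 + 0.127284 + 0.053421 + 0.041890 = 0.245960
Keeping only the genuine card theft-present terms gives 0.169174, so
  P(genuine card theft | fraud alert) = 0.169174 / 0.245960 ≈ 0.688

With the extra evidence:
Enumerate both values of genuine card theft and weight by the priors:
  P(fraud alert | cardholder travelling abroad) = 0.33·0.746 + 0.76·0.254
        = 0.246180 + 0.193040 = 0.439220
Keeping only the genuine card theft-present terms gives 0.193040, so
  P(genuine card theft | fraud alert, cardholder travelling abroad) = 0.193040 / 0.439220 ≈ 0.440
The drop from 0.688 to 0.440 is the explaining-away (discounting) effect.

P(genuine card theft | fraud alert) ≈ 0.688; P(genuine card theft | fraud alert, cardholder travelling abroad) ≈ 0.440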